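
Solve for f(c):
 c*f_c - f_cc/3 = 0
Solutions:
 f(c) = C1 + C2*erfi(sqrt(6)*c/2)


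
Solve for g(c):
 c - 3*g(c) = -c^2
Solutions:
 g(c) = c*(c + 1)/3


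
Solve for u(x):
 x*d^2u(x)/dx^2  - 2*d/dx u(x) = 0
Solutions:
 u(x) = C1 + C2*x^3


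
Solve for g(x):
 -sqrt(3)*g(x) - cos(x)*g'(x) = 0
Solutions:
 g(x) = C1*(sin(x) - 1)^(sqrt(3)/2)/(sin(x) + 1)^(sqrt(3)/2)


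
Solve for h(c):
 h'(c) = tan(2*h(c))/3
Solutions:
 h(c) = -asin(C1*exp(2*c/3))/2 + pi/2
 h(c) = asin(C1*exp(2*c/3))/2


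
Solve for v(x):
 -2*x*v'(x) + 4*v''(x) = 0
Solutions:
 v(x) = C1 + C2*erfi(x/2)


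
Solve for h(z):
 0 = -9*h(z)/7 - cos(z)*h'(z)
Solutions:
 h(z) = C1*(sin(z) - 1)^(9/14)/(sin(z) + 1)^(9/14)


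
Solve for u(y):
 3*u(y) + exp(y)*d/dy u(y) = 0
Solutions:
 u(y) = C1*exp(3*exp(-y))


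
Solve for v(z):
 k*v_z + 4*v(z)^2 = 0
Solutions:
 v(z) = k/(C1*k + 4*z)


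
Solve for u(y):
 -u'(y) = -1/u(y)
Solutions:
 u(y) = -sqrt(C1 + 2*y)
 u(y) = sqrt(C1 + 2*y)


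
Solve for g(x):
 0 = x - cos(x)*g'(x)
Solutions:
 g(x) = C1 + Integral(x/cos(x), x)


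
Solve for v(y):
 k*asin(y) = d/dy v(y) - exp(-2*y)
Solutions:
 v(y) = C1 + k*y*asin(y) + k*sqrt(1 - y^2) - exp(-2*y)/2


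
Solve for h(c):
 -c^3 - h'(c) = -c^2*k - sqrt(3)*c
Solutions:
 h(c) = C1 - c^4/4 + c^3*k/3 + sqrt(3)*c^2/2


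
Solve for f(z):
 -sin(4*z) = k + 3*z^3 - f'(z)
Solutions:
 f(z) = C1 + k*z + 3*z^4/4 - cos(4*z)/4


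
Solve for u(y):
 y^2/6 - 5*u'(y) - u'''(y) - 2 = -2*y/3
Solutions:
 u(y) = C1 + C2*sin(sqrt(5)*y) + C3*cos(sqrt(5)*y) + y^3/90 + y^2/15 - 31*y/75


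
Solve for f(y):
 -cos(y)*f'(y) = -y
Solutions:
 f(y) = C1 + Integral(y/cos(y), y)


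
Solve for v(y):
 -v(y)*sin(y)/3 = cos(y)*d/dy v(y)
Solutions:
 v(y) = C1*cos(y)^(1/3)


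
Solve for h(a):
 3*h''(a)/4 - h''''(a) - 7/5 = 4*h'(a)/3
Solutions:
 h(a) = C1 + C2*exp(3^(1/3)*a*(3/(sqrt(247)/8 + 2)^(1/3) + 4*3^(1/3)*(sqrt(247)/8 + 2)^(1/3))/24)*sin(sqrt(3)*a*(-4*(9*sqrt(247)/8 + 18)^(1/3) + 9/(9*sqrt(247)/8 + 18)^(1/3))/24) + C3*exp(3^(1/3)*a*(3/(sqrt(247)/8 + 2)^(1/3) + 4*3^(1/3)*(sqrt(247)/8 + 2)^(1/3))/24)*cos(sqrt(3)*a*(-4*(9*sqrt(247)/8 + 18)^(1/3) + 9/(9*sqrt(247)/8 + 18)^(1/3))/24) + C4*exp(-3^(1/3)*a*(3/(sqrt(247)/8 + 2)^(1/3) + 4*3^(1/3)*(sqrt(247)/8 + 2)^(1/3))/12) - 21*a/20


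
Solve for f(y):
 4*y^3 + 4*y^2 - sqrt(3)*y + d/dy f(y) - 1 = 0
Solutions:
 f(y) = C1 - y^4 - 4*y^3/3 + sqrt(3)*y^2/2 + y


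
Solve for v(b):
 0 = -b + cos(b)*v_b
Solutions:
 v(b) = C1 + Integral(b/cos(b), b)


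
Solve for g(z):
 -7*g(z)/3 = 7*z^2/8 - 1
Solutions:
 g(z) = 3/7 - 3*z^2/8


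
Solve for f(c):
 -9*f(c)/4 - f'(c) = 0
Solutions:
 f(c) = C1*exp(-9*c/4)


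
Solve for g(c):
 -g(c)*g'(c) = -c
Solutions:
 g(c) = -sqrt(C1 + c^2)
 g(c) = sqrt(C1 + c^2)


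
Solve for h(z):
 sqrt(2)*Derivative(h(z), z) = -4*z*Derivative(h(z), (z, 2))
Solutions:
 h(z) = C1 + C2*z^(1 - sqrt(2)/4)


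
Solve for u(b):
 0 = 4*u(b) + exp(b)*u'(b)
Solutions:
 u(b) = C1*exp(4*exp(-b))


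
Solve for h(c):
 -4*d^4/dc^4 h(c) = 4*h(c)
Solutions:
 h(c) = (C1*sin(sqrt(2)*c/2) + C2*cos(sqrt(2)*c/2))*exp(-sqrt(2)*c/2) + (C3*sin(sqrt(2)*c/2) + C4*cos(sqrt(2)*c/2))*exp(sqrt(2)*c/2)


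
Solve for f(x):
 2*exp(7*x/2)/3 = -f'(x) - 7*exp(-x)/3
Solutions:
 f(x) = C1 - 4*exp(7*x/2)/21 + 7*exp(-x)/3


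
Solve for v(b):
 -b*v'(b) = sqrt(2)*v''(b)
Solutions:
 v(b) = C1 + C2*erf(2^(1/4)*b/2)


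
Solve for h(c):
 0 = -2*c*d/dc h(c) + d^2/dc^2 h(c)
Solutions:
 h(c) = C1 + C2*erfi(c)


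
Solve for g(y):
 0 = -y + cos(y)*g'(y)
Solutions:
 g(y) = C1 + Integral(y/cos(y), y)


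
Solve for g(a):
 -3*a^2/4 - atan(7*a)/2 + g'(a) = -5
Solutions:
 g(a) = C1 + a^3/4 + a*atan(7*a)/2 - 5*a - log(49*a^2 + 1)/28


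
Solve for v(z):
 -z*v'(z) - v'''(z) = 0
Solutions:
 v(z) = C1 + Integral(C2*airyai(-z) + C3*airybi(-z), z)


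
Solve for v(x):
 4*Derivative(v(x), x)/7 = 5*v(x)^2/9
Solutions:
 v(x) = -36/(C1 + 35*x)


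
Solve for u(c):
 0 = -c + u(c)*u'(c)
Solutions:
 u(c) = -sqrt(C1 + c^2)
 u(c) = sqrt(C1 + c^2)


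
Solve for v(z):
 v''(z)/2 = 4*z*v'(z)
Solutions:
 v(z) = C1 + C2*erfi(2*z)


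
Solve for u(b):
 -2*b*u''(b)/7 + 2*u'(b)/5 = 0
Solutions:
 u(b) = C1 + C2*b^(12/5)


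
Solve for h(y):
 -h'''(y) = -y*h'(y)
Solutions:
 h(y) = C1 + Integral(C2*airyai(y) + C3*airybi(y), y)


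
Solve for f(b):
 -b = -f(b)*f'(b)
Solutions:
 f(b) = -sqrt(C1 + b^2)
 f(b) = sqrt(C1 + b^2)


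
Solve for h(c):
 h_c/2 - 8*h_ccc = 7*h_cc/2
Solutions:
 h(c) = C1 + C2*exp(c*(-7 + sqrt(113))/32) + C3*exp(-c*(7 + sqrt(113))/32)


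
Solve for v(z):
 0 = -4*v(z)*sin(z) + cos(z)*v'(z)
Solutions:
 v(z) = C1/cos(z)^4


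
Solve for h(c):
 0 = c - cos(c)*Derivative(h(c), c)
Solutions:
 h(c) = C1 + Integral(c/cos(c), c)


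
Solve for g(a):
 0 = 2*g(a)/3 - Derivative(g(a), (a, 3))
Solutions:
 g(a) = C3*exp(2^(1/3)*3^(2/3)*a/3) + (C1*sin(2^(1/3)*3^(1/6)*a/2) + C2*cos(2^(1/3)*3^(1/6)*a/2))*exp(-2^(1/3)*3^(2/3)*a/6)


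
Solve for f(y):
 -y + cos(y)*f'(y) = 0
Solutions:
 f(y) = C1 + Integral(y/cos(y), y)


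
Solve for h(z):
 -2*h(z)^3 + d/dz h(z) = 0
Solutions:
 h(z) = -sqrt(2)*sqrt(-1/(C1 + 2*z))/2
 h(z) = sqrt(2)*sqrt(-1/(C1 + 2*z))/2


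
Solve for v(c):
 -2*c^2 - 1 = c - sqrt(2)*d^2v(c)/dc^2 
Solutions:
 v(c) = C1 + C2*c + sqrt(2)*c^4/12 + sqrt(2)*c^3/12 + sqrt(2)*c^2/4


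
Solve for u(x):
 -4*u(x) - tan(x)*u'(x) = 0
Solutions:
 u(x) = C1/sin(x)^4


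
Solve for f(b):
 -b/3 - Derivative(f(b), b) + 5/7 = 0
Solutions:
 f(b) = C1 - b^2/6 + 5*b/7


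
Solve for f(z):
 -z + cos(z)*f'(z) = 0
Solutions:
 f(z) = C1 + Integral(z/cos(z), z)


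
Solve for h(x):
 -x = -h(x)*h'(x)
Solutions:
 h(x) = -sqrt(C1 + x^2)
 h(x) = sqrt(C1 + x^2)


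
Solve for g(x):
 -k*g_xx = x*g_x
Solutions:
 g(x) = C1 + C2*sqrt(k)*erf(sqrt(2)*x*sqrt(1/k)/2)


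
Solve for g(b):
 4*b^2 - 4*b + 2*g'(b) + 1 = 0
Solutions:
 g(b) = C1 - 2*b^3/3 + b^2 - b/2


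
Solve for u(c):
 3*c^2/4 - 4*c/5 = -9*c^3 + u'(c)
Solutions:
 u(c) = C1 + 9*c^4/4 + c^3/4 - 2*c^2/5


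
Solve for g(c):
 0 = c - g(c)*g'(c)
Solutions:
 g(c) = -sqrt(C1 + c^2)
 g(c) = sqrt(C1 + c^2)


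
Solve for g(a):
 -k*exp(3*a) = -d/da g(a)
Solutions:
 g(a) = C1 + k*exp(3*a)/3


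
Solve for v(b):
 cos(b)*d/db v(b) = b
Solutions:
 v(b) = C1 + Integral(b/cos(b), b)


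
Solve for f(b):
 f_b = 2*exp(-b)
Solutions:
 f(b) = C1 - 2*exp(-b)


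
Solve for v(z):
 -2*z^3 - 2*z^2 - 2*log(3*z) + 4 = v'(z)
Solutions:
 v(z) = C1 - z^4/2 - 2*z^3/3 - 2*z*log(z) - z*log(9) + 6*z


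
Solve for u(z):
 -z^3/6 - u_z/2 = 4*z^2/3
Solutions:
 u(z) = C1 - z^4/12 - 8*z^3/9


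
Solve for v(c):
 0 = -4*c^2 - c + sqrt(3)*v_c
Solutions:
 v(c) = C1 + 4*sqrt(3)*c^3/9 + sqrt(3)*c^2/6


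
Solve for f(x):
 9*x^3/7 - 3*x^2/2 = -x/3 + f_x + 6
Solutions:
 f(x) = C1 + 9*x^4/28 - x^3/2 + x^2/6 - 6*x


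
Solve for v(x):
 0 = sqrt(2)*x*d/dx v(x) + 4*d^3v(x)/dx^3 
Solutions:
 v(x) = C1 + Integral(C2*airyai(-sqrt(2)*x/2) + C3*airybi(-sqrt(2)*x/2), x)


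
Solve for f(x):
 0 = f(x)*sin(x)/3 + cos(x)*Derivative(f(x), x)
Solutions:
 f(x) = C1*cos(x)^(1/3)


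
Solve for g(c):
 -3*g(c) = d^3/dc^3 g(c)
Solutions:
 g(c) = C3*exp(-3^(1/3)*c) + (C1*sin(3^(5/6)*c/2) + C2*cos(3^(5/6)*c/2))*exp(3^(1/3)*c/2)


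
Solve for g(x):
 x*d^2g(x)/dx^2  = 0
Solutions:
 g(x) = C1 + C2*x


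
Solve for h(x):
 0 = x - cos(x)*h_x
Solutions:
 h(x) = C1 + Integral(x/cos(x), x)


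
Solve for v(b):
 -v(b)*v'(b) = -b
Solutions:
 v(b) = -sqrt(C1 + b^2)
 v(b) = sqrt(C1 + b^2)


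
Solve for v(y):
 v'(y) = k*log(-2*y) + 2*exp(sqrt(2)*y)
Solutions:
 v(y) = C1 + k*y*log(-y) + k*y*(-1 + log(2)) + sqrt(2)*exp(sqrt(2)*y)


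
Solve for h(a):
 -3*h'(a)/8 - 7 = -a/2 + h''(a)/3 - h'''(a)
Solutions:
 h(a) = C1 + C2*exp(a*(2 - sqrt(58))/12) + C3*exp(a*(2 + sqrt(58))/12) + 2*a^2/3 - 536*a/27


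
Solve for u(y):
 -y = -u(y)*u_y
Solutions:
 u(y) = -sqrt(C1 + y^2)
 u(y) = sqrt(C1 + y^2)


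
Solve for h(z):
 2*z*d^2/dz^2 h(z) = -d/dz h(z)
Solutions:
 h(z) = C1 + C2*sqrt(z)


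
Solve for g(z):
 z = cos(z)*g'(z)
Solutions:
 g(z) = C1 + Integral(z/cos(z), z)


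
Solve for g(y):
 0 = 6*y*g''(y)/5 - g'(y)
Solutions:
 g(y) = C1 + C2*y^(11/6)


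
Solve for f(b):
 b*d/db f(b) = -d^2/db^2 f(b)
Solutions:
 f(b) = C1 + C2*erf(sqrt(2)*b/2)


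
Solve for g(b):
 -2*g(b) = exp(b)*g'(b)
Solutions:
 g(b) = C1*exp(2*exp(-b))


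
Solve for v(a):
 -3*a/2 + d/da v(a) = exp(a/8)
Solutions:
 v(a) = C1 + 3*a^2/4 + 8*exp(a/8)


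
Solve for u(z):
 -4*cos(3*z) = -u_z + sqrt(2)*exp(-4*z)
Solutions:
 u(z) = C1 + 4*sin(3*z)/3 - sqrt(2)*exp(-4*z)/4


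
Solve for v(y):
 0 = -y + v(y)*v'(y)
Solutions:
 v(y) = -sqrt(C1 + y^2)
 v(y) = sqrt(C1 + y^2)


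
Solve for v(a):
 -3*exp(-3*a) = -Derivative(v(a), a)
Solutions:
 v(a) = C1 - exp(-3*a)


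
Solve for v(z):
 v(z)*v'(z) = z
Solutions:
 v(z) = -sqrt(C1 + z^2)
 v(z) = sqrt(C1 + z^2)


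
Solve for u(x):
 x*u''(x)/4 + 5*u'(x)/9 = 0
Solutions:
 u(x) = C1 + C2/x^(11/9)


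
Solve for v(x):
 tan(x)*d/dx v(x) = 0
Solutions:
 v(x) = C1


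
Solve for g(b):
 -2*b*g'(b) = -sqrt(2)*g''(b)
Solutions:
 g(b) = C1 + C2*erfi(2^(3/4)*b/2)


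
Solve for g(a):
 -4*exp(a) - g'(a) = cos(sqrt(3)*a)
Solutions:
 g(a) = C1 - 4*exp(a) - sqrt(3)*sin(sqrt(3)*a)/3


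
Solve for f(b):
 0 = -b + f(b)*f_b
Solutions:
 f(b) = -sqrt(C1 + b^2)
 f(b) = sqrt(C1 + b^2)


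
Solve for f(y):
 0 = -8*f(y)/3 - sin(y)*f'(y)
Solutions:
 f(y) = C1*(cos(y) + 1)^(4/3)/(cos(y) - 1)^(4/3)


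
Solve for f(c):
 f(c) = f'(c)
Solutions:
 f(c) = C1*exp(c)


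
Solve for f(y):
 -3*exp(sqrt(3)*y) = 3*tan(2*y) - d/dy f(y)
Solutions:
 f(y) = C1 + sqrt(3)*exp(sqrt(3)*y) - 3*log(cos(2*y))/2


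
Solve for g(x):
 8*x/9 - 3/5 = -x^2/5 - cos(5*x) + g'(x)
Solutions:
 g(x) = C1 + x^3/15 + 4*x^2/9 - 3*x/5 + sin(5*x)/5


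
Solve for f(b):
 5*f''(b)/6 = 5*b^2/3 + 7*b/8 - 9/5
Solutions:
 f(b) = C1 + C2*b + b^4/6 + 7*b^3/40 - 27*b^2/25


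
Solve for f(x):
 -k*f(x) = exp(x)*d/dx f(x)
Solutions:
 f(x) = C1*exp(k*exp(-x))


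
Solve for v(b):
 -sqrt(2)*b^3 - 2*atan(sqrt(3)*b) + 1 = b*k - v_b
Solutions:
 v(b) = C1 + sqrt(2)*b^4/4 + b^2*k/2 + 2*b*atan(sqrt(3)*b) - b - sqrt(3)*log(3*b^2 + 1)/3


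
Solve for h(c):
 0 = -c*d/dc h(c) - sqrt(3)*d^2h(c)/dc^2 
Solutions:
 h(c) = C1 + C2*erf(sqrt(2)*3^(3/4)*c/6)


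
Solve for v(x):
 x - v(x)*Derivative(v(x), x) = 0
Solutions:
 v(x) = -sqrt(C1 + x^2)
 v(x) = sqrt(C1 + x^2)


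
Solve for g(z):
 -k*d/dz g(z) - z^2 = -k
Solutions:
 g(z) = C1 + z - z^3/(3*k)


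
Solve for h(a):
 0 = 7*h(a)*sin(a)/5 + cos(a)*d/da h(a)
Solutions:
 h(a) = C1*cos(a)^(7/5)


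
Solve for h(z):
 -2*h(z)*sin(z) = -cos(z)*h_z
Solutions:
 h(z) = C1/cos(z)^2


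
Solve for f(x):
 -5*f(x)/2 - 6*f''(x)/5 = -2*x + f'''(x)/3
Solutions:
 f(x) = C1*exp(x*(-24 + 24*6^(2/3)/(25*sqrt(1201) + 913)^(1/3) + 6^(1/3)*(25*sqrt(1201) + 913)^(1/3))/20)*sin(2^(1/3)*3^(1/6)*x*(-3^(2/3)*(25*sqrt(1201) + 913)^(1/3) + 72*2^(1/3)/(25*sqrt(1201) + 913)^(1/3))/20) + C2*exp(x*(-24 + 24*6^(2/3)/(25*sqrt(1201) + 913)^(1/3) + 6^(1/3)*(25*sqrt(1201) + 913)^(1/3))/20)*cos(2^(1/3)*3^(1/6)*x*(-3^(2/3)*(25*sqrt(1201) + 913)^(1/3) + 72*2^(1/3)/(25*sqrt(1201) + 913)^(1/3))/20) + C3*exp(-x*(24*6^(2/3)/(25*sqrt(1201) + 913)^(1/3) + 12 + 6^(1/3)*(25*sqrt(1201) + 913)^(1/3))/10) + 4*x/5


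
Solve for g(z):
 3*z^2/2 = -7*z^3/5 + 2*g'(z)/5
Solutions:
 g(z) = C1 + 7*z^4/8 + 5*z^3/4


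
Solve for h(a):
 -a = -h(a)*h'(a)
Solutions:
 h(a) = -sqrt(C1 + a^2)
 h(a) = sqrt(C1 + a^2)


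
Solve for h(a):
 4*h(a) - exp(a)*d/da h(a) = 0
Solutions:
 h(a) = C1*exp(-4*exp(-a))


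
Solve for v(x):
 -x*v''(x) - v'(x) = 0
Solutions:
 v(x) = C1 + C2*log(x)


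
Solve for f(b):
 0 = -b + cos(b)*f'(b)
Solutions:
 f(b) = C1 + Integral(b/cos(b), b)


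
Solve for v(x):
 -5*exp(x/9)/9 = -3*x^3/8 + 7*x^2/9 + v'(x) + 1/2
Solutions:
 v(x) = C1 + 3*x^4/32 - 7*x^3/27 - x/2 - 5*exp(x/9)


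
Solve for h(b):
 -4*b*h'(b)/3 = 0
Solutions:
 h(b) = C1


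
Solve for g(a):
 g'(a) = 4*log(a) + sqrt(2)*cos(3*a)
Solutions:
 g(a) = C1 + 4*a*log(a) - 4*a + sqrt(2)*sin(3*a)/3


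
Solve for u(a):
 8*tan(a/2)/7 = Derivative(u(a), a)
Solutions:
 u(a) = C1 - 16*log(cos(a/2))/7


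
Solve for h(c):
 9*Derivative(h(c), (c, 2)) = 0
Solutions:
 h(c) = C1 + C2*c


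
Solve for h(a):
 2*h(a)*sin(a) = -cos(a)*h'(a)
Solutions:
 h(a) = C1*cos(a)^2


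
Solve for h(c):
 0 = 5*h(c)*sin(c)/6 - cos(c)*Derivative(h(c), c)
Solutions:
 h(c) = C1/cos(c)^(5/6)


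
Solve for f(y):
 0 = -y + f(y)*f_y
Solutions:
 f(y) = -sqrt(C1 + y^2)
 f(y) = sqrt(C1 + y^2)


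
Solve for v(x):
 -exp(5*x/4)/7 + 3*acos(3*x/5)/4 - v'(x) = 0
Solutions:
 v(x) = C1 + 3*x*acos(3*x/5)/4 - sqrt(25 - 9*x^2)/4 - 4*exp(5*x/4)/35


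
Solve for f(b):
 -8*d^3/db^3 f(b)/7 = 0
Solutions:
 f(b) = C1 + C2*b + C3*b^2


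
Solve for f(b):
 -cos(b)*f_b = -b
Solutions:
 f(b) = C1 + Integral(b/cos(b), b)


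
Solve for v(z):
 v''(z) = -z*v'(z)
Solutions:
 v(z) = C1 + C2*erf(sqrt(2)*z/2)


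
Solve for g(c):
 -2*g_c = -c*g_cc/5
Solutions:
 g(c) = C1 + C2*c^11


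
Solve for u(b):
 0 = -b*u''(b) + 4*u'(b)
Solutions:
 u(b) = C1 + C2*b^5


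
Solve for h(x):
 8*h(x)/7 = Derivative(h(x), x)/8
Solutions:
 h(x) = C1*exp(64*x/7)


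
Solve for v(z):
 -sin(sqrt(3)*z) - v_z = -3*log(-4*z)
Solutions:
 v(z) = C1 + 3*z*log(-z) - 3*z + 6*z*log(2) + sqrt(3)*cos(sqrt(3)*z)/3


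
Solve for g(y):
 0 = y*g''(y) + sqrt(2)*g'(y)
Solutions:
 g(y) = C1 + C2*y^(1 - sqrt(2))


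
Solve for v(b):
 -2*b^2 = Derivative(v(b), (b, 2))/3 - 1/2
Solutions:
 v(b) = C1 + C2*b - b^4/2 + 3*b^2/4


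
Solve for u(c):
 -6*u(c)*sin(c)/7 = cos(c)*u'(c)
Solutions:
 u(c) = C1*cos(c)^(6/7)


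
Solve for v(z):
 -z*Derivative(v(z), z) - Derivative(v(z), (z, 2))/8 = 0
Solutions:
 v(z) = C1 + C2*erf(2*z)


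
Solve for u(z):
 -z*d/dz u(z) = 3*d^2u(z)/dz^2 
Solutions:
 u(z) = C1 + C2*erf(sqrt(6)*z/6)


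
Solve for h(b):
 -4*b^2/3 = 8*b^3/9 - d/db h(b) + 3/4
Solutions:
 h(b) = C1 + 2*b^4/9 + 4*b^3/9 + 3*b/4


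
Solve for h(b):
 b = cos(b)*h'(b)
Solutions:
 h(b) = C1 + Integral(b/cos(b), b)


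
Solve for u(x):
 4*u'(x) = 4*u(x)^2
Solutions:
 u(x) = -1/(C1 + x)


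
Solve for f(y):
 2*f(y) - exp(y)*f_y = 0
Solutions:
 f(y) = C1*exp(-2*exp(-y))


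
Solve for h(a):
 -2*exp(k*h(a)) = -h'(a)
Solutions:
 h(a) = Piecewise((log(-1/(C1*k + 2*a*k))/k, Ne(k, 0)), (nan, True))
 h(a) = Piecewise((C1 + 2*a, Eq(k, 0)), (nan, True))


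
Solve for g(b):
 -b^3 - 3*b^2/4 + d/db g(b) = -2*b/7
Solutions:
 g(b) = C1 + b^4/4 + b^3/4 - b^2/7


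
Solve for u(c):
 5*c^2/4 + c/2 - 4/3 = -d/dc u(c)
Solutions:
 u(c) = C1 - 5*c^3/12 - c^2/4 + 4*c/3


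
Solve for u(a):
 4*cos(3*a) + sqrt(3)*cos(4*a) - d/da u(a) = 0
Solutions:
 u(a) = C1 + 4*sin(3*a)/3 + sqrt(3)*sin(4*a)/4


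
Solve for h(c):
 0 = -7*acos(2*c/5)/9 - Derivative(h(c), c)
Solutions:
 h(c) = C1 - 7*c*acos(2*c/5)/9 + 7*sqrt(25 - 4*c^2)/18


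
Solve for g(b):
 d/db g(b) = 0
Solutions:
 g(b) = C1


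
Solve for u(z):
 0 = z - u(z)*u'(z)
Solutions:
 u(z) = -sqrt(C1 + z^2)
 u(z) = sqrt(C1 + z^2)


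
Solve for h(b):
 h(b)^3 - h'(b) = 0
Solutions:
 h(b) = -sqrt(2)*sqrt(-1/(C1 + b))/2
 h(b) = sqrt(2)*sqrt(-1/(C1 + b))/2


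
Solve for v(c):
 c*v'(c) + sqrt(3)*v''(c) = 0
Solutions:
 v(c) = C1 + C2*erf(sqrt(2)*3^(3/4)*c/6)


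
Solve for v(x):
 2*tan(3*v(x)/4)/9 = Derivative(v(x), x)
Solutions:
 v(x) = -4*asin(C1*exp(x/6))/3 + 4*pi/3
 v(x) = 4*asin(C1*exp(x/6))/3


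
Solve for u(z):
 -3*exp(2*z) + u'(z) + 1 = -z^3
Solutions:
 u(z) = C1 - z^4/4 - z + 3*exp(2*z)/2


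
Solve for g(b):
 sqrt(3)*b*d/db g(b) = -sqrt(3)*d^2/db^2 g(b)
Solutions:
 g(b) = C1 + C2*erf(sqrt(2)*b/2)


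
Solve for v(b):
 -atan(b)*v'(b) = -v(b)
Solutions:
 v(b) = C1*exp(Integral(1/atan(b), b))


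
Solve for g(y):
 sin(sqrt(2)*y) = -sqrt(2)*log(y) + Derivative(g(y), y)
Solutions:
 g(y) = C1 + sqrt(2)*y*(log(y) - 1) - sqrt(2)*cos(sqrt(2)*y)/2


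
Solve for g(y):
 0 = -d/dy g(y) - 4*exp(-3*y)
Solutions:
 g(y) = C1 + 4*exp(-3*y)/3


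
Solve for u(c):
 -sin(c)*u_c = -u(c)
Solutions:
 u(c) = C1*sqrt(cos(c) - 1)/sqrt(cos(c) + 1)


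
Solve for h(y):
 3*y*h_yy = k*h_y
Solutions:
 h(y) = C1 + y^(re(k)/3 + 1)*(C2*sin(log(y)*Abs(im(k))/3) + C3*cos(log(y)*im(k)/3))


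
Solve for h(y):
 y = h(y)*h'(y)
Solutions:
 h(y) = -sqrt(C1 + y^2)
 h(y) = sqrt(C1 + y^2)


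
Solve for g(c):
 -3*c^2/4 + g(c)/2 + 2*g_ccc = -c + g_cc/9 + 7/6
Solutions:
 g(c) = C1*exp(c*((81*sqrt(59043) + 19682)^(-1/3) + 2 + (81*sqrt(59043) + 19682)^(1/3))/108)*sin(sqrt(3)*c*(-(81*sqrt(59043) + 19682)^(1/3) + (81*sqrt(59043) + 19682)^(-1/3))/108) + C2*exp(c*((81*sqrt(59043) + 19682)^(-1/3) + 2 + (81*sqrt(59043) + 19682)^(1/3))/108)*cos(sqrt(3)*c*(-(81*sqrt(59043) + 19682)^(1/3) + (81*sqrt(59043) + 19682)^(-1/3))/108) + C3*exp(c*(-(81*sqrt(59043) + 19682)^(1/3) - 1/(81*sqrt(59043) + 19682)^(1/3) + 1)/54) + 3*c^2/2 - 2*c + 3


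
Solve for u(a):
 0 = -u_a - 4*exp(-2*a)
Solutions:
 u(a) = C1 + 2*exp(-2*a)


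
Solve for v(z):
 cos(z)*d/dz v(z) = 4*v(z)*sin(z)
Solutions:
 v(z) = C1/cos(z)^4


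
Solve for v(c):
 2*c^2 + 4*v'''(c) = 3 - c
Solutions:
 v(c) = C1 + C2*c + C3*c^2 - c^5/120 - c^4/96 + c^3/8


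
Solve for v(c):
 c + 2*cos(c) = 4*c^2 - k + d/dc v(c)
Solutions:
 v(c) = C1 - 4*c^3/3 + c^2/2 + c*k + 2*sin(c)


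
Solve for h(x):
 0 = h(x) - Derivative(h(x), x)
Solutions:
 h(x) = C1*exp(x)


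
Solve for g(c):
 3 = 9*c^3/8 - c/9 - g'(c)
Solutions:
 g(c) = C1 + 9*c^4/32 - c^2/18 - 3*c


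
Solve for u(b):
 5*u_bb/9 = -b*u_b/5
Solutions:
 u(b) = C1 + C2*erf(3*sqrt(2)*b/10)


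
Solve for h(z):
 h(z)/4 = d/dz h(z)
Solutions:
 h(z) = C1*exp(z/4)


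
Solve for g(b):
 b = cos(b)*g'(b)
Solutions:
 g(b) = C1 + Integral(b/cos(b), b)


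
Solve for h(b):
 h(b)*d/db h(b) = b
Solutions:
 h(b) = -sqrt(C1 + b^2)
 h(b) = sqrt(C1 + b^2)


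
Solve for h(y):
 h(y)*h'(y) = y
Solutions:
 h(y) = -sqrt(C1 + y^2)
 h(y) = sqrt(C1 + y^2)


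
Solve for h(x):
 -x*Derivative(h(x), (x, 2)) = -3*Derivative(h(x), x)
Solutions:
 h(x) = C1 + C2*x^4


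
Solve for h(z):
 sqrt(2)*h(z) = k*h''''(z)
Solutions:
 h(z) = C1*exp(-2^(1/8)*z*(1/k)^(1/4)) + C2*exp(2^(1/8)*z*(1/k)^(1/4)) + C3*exp(-2^(1/8)*I*z*(1/k)^(1/4)) + C4*exp(2^(1/8)*I*z*(1/k)^(1/4))


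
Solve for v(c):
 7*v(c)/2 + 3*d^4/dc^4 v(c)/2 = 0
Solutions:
 v(c) = (C1*sin(sqrt(2)*3^(3/4)*7^(1/4)*c/6) + C2*cos(sqrt(2)*3^(3/4)*7^(1/4)*c/6))*exp(-sqrt(2)*3^(3/4)*7^(1/4)*c/6) + (C3*sin(sqrt(2)*3^(3/4)*7^(1/4)*c/6) + C4*cos(sqrt(2)*3^(3/4)*7^(1/4)*c/6))*exp(sqrt(2)*3^(3/4)*7^(1/4)*c/6)


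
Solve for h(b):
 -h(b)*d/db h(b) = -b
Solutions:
 h(b) = -sqrt(C1 + b^2)
 h(b) = sqrt(C1 + b^2)


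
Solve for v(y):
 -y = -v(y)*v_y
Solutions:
 v(y) = -sqrt(C1 + y^2)
 v(y) = sqrt(C1 + y^2)


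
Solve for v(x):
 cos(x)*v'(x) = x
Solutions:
 v(x) = C1 + Integral(x/cos(x), x)


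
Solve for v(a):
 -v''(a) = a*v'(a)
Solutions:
 v(a) = C1 + C2*erf(sqrt(2)*a/2)


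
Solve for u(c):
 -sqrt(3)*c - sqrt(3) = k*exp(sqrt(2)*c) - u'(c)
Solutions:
 u(c) = C1 + sqrt(3)*c^2/2 + sqrt(3)*c + sqrt(2)*k*exp(sqrt(2)*c)/2


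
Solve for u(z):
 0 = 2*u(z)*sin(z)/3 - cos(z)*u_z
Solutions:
 u(z) = C1/cos(z)^(2/3)


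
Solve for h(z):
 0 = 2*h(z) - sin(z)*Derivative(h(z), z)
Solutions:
 h(z) = C1*(cos(z) - 1)/(cos(z) + 1)


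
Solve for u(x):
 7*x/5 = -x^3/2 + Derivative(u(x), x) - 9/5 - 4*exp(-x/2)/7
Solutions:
 u(x) = C1 + x^4/8 + 7*x^2/10 + 9*x/5 - 8*exp(-x/2)/7


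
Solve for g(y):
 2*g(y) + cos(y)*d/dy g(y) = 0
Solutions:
 g(y) = C1*(sin(y) - 1)/(sin(y) + 1)


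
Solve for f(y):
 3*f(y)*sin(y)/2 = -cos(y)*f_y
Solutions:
 f(y) = C1*cos(y)^(3/2)


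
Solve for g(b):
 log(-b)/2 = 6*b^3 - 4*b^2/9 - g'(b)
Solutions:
 g(b) = C1 + 3*b^4/2 - 4*b^3/27 - b*log(-b)/2 + b/2


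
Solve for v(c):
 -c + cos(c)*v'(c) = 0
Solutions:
 v(c) = C1 + Integral(c/cos(c), c)


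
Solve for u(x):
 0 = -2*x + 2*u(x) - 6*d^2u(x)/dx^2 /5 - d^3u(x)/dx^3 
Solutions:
 u(x) = C1*exp(-x*(4/(5*sqrt(545) + 117)^(1/3) + 4 + (5*sqrt(545) + 117)^(1/3))/10)*sin(sqrt(3)*x*(-(5*sqrt(545) + 117)^(1/3) + 4/(5*sqrt(545) + 117)^(1/3))/10) + C2*exp(-x*(4/(5*sqrt(545) + 117)^(1/3) + 4 + (5*sqrt(545) + 117)^(1/3))/10)*cos(sqrt(3)*x*(-(5*sqrt(545) + 117)^(1/3) + 4/(5*sqrt(545) + 117)^(1/3))/10) + C3*exp(x*(-2 + 4/(5*sqrt(545) + 117)^(1/3) + (5*sqrt(545) + 117)^(1/3))/5) + x


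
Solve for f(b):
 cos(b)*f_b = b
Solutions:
 f(b) = C1 + Integral(b/cos(b), b)


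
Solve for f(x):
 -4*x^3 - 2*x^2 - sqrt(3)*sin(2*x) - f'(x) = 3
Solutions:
 f(x) = C1 - x^4 - 2*x^3/3 - 3*x + sqrt(3)*cos(2*x)/2


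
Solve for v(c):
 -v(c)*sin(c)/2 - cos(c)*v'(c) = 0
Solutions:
 v(c) = C1*sqrt(cos(c))


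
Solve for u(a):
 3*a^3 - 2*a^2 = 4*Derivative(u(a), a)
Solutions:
 u(a) = C1 + 3*a^4/16 - a^3/6


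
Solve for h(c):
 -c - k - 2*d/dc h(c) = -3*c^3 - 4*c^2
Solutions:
 h(c) = C1 + 3*c^4/8 + 2*c^3/3 - c^2/4 - c*k/2


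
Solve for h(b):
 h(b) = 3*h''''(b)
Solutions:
 h(b) = C1*exp(-3^(3/4)*b/3) + C2*exp(3^(3/4)*b/3) + C3*sin(3^(3/4)*b/3) + C4*cos(3^(3/4)*b/3)


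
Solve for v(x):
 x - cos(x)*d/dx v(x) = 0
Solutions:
 v(x) = C1 + Integral(x/cos(x), x)


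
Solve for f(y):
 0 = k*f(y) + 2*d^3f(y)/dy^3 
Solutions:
 f(y) = C1*exp(2^(2/3)*y*(-k)^(1/3)/2) + C2*exp(2^(2/3)*y*(-k)^(1/3)*(-1 + sqrt(3)*I)/4) + C3*exp(-2^(2/3)*y*(-k)^(1/3)*(1 + sqrt(3)*I)/4)


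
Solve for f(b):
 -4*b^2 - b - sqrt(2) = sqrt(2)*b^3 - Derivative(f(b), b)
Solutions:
 f(b) = C1 + sqrt(2)*b^4/4 + 4*b^3/3 + b^2/2 + sqrt(2)*b


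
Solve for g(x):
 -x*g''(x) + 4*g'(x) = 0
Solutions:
 g(x) = C1 + C2*x^5


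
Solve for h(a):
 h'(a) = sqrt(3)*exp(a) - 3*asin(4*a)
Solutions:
 h(a) = C1 - 3*a*asin(4*a) - 3*sqrt(1 - 16*a^2)/4 + sqrt(3)*exp(a)


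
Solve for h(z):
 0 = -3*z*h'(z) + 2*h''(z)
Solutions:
 h(z) = C1 + C2*erfi(sqrt(3)*z/2)


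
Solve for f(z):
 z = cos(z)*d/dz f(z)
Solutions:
 f(z) = C1 + Integral(z/cos(z), z)


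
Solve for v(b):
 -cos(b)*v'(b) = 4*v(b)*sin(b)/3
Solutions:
 v(b) = C1*cos(b)^(4/3)


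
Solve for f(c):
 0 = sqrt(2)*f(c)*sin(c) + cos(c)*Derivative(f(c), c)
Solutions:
 f(c) = C1*cos(c)^(sqrt(2))


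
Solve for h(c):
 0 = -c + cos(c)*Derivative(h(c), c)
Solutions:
 h(c) = C1 + Integral(c/cos(c), c)


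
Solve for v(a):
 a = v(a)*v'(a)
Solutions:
 v(a) = -sqrt(C1 + a^2)
 v(a) = sqrt(C1 + a^2)


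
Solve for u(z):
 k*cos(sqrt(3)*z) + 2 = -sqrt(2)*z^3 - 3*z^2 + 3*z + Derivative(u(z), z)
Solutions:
 u(z) = C1 + sqrt(3)*k*sin(sqrt(3)*z)/3 + sqrt(2)*z^4/4 + z^3 - 3*z^2/2 + 2*z


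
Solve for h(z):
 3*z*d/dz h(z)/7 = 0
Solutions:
 h(z) = C1


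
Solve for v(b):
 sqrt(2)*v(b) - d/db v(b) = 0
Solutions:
 v(b) = C1*exp(sqrt(2)*b)


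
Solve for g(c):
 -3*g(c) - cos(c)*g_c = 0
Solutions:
 g(c) = C1*(sin(c) - 1)^(3/2)/(sin(c) + 1)^(3/2)


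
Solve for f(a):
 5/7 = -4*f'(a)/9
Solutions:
 f(a) = C1 - 45*a/28


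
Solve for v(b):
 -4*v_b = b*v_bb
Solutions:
 v(b) = C1 + C2/b^3


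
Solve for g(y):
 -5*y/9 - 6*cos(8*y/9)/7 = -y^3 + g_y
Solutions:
 g(y) = C1 + y^4/4 - 5*y^2/18 - 27*sin(8*y/9)/28


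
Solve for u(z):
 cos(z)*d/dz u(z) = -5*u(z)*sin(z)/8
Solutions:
 u(z) = C1*cos(z)^(5/8)


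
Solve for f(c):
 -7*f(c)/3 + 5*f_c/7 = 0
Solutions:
 f(c) = C1*exp(49*c/15)


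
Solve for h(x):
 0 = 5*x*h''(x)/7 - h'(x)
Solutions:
 h(x) = C1 + C2*x^(12/5)


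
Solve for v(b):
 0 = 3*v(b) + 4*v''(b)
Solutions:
 v(b) = C1*sin(sqrt(3)*b/2) + C2*cos(sqrt(3)*b/2)


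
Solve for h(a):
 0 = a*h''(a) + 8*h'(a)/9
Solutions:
 h(a) = C1 + C2*a^(1/9)


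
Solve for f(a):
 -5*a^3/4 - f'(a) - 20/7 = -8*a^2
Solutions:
 f(a) = C1 - 5*a^4/16 + 8*a^3/3 - 20*a/7


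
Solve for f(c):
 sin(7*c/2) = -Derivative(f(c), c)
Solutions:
 f(c) = C1 + 2*cos(7*c/2)/7


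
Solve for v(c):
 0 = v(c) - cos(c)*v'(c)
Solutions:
 v(c) = C1*sqrt(sin(c) + 1)/sqrt(sin(c) - 1)


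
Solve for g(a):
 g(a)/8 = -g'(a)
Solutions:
 g(a) = C1*exp(-a/8)


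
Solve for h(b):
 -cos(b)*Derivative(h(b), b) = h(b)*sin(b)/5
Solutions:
 h(b) = C1*cos(b)^(1/5)


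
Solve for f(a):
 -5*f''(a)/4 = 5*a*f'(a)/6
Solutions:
 f(a) = C1 + C2*erf(sqrt(3)*a/3)


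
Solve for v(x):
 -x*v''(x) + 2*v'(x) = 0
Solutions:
 v(x) = C1 + C2*x^3


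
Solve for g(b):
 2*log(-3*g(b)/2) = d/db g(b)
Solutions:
 -Integral(1/(log(-_y) - log(2) + log(3)), (_y, g(b)))/2 = C1 - b


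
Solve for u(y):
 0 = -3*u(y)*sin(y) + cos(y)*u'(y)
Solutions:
 u(y) = C1/cos(y)^3


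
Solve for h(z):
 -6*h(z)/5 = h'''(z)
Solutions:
 h(z) = C3*exp(-5^(2/3)*6^(1/3)*z/5) + (C1*sin(2^(1/3)*3^(5/6)*5^(2/3)*z/10) + C2*cos(2^(1/3)*3^(5/6)*5^(2/3)*z/10))*exp(5^(2/3)*6^(1/3)*z/10)


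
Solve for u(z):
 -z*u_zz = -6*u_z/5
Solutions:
 u(z) = C1 + C2*z^(11/5)


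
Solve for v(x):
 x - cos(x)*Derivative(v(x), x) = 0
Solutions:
 v(x) = C1 + Integral(x/cos(x), x)


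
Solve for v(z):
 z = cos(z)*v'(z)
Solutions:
 v(z) = C1 + Integral(z/cos(z), z)


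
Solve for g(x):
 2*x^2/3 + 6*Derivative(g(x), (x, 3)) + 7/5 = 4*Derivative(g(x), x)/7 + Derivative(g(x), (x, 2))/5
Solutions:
 g(x) = C1 + C2*exp(x*(7 - sqrt(16849))/420) + C3*exp(x*(7 + sqrt(16849))/420) + 7*x^3/18 - 49*x^2/120 + 32683*x/1200


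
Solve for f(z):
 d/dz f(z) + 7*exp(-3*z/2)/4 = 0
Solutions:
 f(z) = C1 + 7*exp(-3*z/2)/6


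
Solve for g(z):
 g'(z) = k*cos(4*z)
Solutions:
 g(z) = C1 + k*sin(4*z)/4


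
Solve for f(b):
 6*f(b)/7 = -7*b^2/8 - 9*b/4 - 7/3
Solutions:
 f(b) = -49*b^2/48 - 21*b/8 - 49/18


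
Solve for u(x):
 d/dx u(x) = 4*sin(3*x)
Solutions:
 u(x) = C1 - 4*cos(3*x)/3


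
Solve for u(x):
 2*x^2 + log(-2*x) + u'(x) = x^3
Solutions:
 u(x) = C1 + x^4/4 - 2*x^3/3 - x*log(-x) + x*(1 - log(2))


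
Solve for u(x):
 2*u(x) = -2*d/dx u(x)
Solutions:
 u(x) = C1*exp(-x)


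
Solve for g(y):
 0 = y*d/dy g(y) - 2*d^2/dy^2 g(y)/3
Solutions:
 g(y) = C1 + C2*erfi(sqrt(3)*y/2)


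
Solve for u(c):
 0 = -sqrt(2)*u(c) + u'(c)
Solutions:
 u(c) = C1*exp(sqrt(2)*c)


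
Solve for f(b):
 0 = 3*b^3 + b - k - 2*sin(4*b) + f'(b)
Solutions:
 f(b) = C1 - 3*b^4/4 - b^2/2 + b*k - cos(4*b)/2


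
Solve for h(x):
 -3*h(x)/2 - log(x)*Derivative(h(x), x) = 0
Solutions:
 h(x) = C1*exp(-3*li(x)/2)


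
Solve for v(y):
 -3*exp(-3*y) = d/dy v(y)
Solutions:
 v(y) = C1 + exp(-3*y)


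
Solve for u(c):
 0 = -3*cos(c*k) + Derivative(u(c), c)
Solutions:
 u(c) = C1 + 3*sin(c*k)/k


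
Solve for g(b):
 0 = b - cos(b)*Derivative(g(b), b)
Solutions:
 g(b) = C1 + Integral(b/cos(b), b)


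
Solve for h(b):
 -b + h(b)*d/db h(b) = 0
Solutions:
 h(b) = -sqrt(C1 + b^2)
 h(b) = sqrt(C1 + b^2)


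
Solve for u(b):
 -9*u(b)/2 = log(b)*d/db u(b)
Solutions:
 u(b) = C1*exp(-9*li(b)/2)


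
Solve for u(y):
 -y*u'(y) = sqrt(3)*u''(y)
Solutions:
 u(y) = C1 + C2*erf(sqrt(2)*3^(3/4)*y/6)


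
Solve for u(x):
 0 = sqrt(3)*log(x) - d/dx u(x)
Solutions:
 u(x) = C1 + sqrt(3)*x*log(x) - sqrt(3)*x


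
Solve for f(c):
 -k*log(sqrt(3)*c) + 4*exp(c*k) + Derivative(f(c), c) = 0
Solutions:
 f(c) = C1 + c*k*log(c) + c*k*(-1 + log(3)/2) + Piecewise((-4*exp(c*k)/k, Ne(k, 0)), (-4*c, True))


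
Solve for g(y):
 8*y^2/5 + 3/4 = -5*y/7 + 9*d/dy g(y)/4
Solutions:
 g(y) = C1 + 32*y^3/135 + 10*y^2/63 + y/3


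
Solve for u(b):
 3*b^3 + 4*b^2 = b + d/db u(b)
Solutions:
 u(b) = C1 + 3*b^4/4 + 4*b^3/3 - b^2/2


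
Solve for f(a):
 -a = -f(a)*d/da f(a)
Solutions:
 f(a) = -sqrt(C1 + a^2)
 f(a) = sqrt(C1 + a^2)


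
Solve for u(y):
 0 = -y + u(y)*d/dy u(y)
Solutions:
 u(y) = -sqrt(C1 + y^2)
 u(y) = sqrt(C1 + y^2)


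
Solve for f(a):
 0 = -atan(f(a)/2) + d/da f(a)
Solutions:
 Integral(1/atan(_y/2), (_y, f(a))) = C1 + a


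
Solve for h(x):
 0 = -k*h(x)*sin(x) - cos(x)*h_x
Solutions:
 h(x) = C1*exp(k*log(cos(x)))


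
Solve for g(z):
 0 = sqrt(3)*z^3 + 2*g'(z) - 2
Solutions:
 g(z) = C1 - sqrt(3)*z^4/8 + z


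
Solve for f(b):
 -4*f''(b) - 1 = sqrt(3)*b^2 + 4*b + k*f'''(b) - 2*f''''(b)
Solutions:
 f(b) = C1 + C2*b + C3*exp(b*(k - sqrt(k^2 + 32))/4) + C4*exp(b*(k + sqrt(k^2 + 32))/4) - sqrt(3)*b^4/48 + b^3*(sqrt(3)*k - 8)/48 + b^2*(-sqrt(3)*k^2 + 8*k - 8*sqrt(3) - 8)/64


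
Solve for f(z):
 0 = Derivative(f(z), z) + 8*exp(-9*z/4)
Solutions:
 f(z) = C1 + 32*exp(-9*z/4)/9


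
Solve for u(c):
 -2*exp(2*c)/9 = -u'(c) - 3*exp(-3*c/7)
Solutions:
 u(c) = C1 + exp(2*c)/9 + 7*exp(-3*c/7)


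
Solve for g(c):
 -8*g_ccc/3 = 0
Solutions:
 g(c) = C1 + C2*c + C3*c^2


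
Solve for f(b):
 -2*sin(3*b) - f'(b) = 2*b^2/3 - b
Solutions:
 f(b) = C1 - 2*b^3/9 + b^2/2 + 2*cos(3*b)/3


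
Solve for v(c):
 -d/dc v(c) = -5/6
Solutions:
 v(c) = C1 + 5*c/6


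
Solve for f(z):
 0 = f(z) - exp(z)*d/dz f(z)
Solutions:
 f(z) = C1*exp(-exp(-z))


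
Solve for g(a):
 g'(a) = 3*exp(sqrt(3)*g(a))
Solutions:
 g(a) = sqrt(3)*(2*log(-1/(C1 + 3*a)) - log(3))/6


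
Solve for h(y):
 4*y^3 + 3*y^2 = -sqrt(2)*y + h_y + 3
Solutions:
 h(y) = C1 + y^4 + y^3 + sqrt(2)*y^2/2 - 3*y


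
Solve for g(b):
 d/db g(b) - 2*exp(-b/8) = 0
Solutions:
 g(b) = C1 - 16*exp(-b/8)


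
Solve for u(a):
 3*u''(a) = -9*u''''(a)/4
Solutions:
 u(a) = C1 + C2*a + C3*sin(2*sqrt(3)*a/3) + C4*cos(2*sqrt(3)*a/3)


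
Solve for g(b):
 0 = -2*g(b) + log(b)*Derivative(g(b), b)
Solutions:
 g(b) = C1*exp(2*li(b))


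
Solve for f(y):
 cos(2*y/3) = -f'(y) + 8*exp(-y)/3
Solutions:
 f(y) = C1 - 3*sin(2*y/3)/2 - 8*exp(-y)/3


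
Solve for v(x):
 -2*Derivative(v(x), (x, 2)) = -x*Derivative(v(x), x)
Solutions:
 v(x) = C1 + C2*erfi(x/2)


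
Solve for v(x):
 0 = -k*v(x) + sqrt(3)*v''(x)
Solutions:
 v(x) = C1*exp(-3^(3/4)*sqrt(k)*x/3) + C2*exp(3^(3/4)*sqrt(k)*x/3)


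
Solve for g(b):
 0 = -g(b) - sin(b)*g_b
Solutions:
 g(b) = C1*sqrt(cos(b) + 1)/sqrt(cos(b) - 1)


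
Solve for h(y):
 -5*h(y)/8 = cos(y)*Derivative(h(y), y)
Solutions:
 h(y) = C1*(sin(y) - 1)^(5/16)/(sin(y) + 1)^(5/16)


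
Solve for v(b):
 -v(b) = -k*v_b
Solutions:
 v(b) = C1*exp(b/k)


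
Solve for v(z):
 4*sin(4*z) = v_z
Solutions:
 v(z) = C1 - cos(4*z)


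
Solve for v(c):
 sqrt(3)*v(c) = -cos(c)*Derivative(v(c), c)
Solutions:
 v(c) = C1*(sin(c) - 1)^(sqrt(3)/2)/(sin(c) + 1)^(sqrt(3)/2)


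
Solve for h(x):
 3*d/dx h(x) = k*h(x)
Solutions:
 h(x) = C1*exp(k*x/3)


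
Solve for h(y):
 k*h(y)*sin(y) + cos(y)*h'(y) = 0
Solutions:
 h(y) = C1*exp(k*log(cos(y)))


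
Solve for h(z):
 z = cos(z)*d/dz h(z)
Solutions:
 h(z) = C1 + Integral(z/cos(z), z)


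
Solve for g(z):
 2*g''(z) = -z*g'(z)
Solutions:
 g(z) = C1 + C2*erf(z/2)


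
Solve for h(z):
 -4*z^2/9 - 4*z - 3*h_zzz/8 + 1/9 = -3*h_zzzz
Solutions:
 h(z) = C1 + C2*z + C3*z^2 + C4*exp(z/8) - 8*z^5/405 - 100*z^4/81 - 3196*z^3/81


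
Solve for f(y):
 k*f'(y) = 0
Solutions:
 f(y) = C1


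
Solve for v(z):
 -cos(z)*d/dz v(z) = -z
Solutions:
 v(z) = C1 + Integral(z/cos(z), z)


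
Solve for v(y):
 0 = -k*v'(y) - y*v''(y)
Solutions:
 v(y) = C1 + y^(1 - re(k))*(C2*sin(log(y)*Abs(im(k))) + C3*cos(log(y)*im(k)))


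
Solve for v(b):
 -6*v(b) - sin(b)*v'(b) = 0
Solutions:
 v(b) = C1*(cos(b)^3 + 3*cos(b)^2 + 3*cos(b) + 1)/(cos(b)^3 - 3*cos(b)^2 + 3*cos(b) - 1)


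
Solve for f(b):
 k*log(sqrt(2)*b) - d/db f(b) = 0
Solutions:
 f(b) = C1 + b*k*log(b) - b*k + b*k*log(2)/2


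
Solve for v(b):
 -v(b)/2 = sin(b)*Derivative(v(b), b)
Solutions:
 v(b) = C1*(cos(b) + 1)^(1/4)/(cos(b) - 1)^(1/4)


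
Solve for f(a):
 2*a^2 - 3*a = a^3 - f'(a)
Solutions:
 f(a) = C1 + a^4/4 - 2*a^3/3 + 3*a^2/2


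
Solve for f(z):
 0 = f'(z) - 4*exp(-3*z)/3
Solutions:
 f(z) = C1 - 4*exp(-3*z)/9


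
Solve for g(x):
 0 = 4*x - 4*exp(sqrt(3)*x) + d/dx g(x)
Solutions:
 g(x) = C1 - 2*x^2 + 4*sqrt(3)*exp(sqrt(3)*x)/3


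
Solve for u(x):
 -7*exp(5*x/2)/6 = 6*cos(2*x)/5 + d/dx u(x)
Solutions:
 u(x) = C1 - 7*exp(5*x/2)/15 - 3*sin(2*x)/5


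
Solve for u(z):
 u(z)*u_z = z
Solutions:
 u(z) = -sqrt(C1 + z^2)
 u(z) = sqrt(C1 + z^2)


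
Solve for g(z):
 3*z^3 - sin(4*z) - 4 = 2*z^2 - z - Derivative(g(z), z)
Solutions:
 g(z) = C1 - 3*z^4/4 + 2*z^3/3 - z^2/2 + 4*z - cos(4*z)/4


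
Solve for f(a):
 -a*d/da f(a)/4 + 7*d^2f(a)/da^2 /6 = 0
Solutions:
 f(a) = C1 + C2*erfi(sqrt(21)*a/14)


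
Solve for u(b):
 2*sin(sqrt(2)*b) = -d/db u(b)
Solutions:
 u(b) = C1 + sqrt(2)*cos(sqrt(2)*b)


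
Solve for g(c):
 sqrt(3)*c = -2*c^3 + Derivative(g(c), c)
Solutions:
 g(c) = C1 + c^4/2 + sqrt(3)*c^2/2


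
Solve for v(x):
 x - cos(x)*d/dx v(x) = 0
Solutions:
 v(x) = C1 + Integral(x/cos(x), x)


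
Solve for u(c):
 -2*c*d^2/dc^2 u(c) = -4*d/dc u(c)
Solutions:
 u(c) = C1 + C2*c^3


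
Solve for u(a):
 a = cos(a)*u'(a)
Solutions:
 u(a) = C1 + Integral(a/cos(a), a)


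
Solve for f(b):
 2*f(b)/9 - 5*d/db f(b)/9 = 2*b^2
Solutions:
 f(b) = C1*exp(2*b/5) + 9*b^2 + 45*b + 225/2


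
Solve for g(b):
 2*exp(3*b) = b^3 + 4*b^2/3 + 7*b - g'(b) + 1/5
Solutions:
 g(b) = C1 + b^4/4 + 4*b^3/9 + 7*b^2/2 + b/5 - 2*exp(3*b)/3


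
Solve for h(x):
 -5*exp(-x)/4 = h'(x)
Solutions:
 h(x) = C1 + 5*exp(-x)/4


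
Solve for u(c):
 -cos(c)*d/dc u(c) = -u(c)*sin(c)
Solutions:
 u(c) = C1/cos(c)


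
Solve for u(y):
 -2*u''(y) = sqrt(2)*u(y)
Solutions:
 u(y) = C1*sin(2^(3/4)*y/2) + C2*cos(2^(3/4)*y/2)


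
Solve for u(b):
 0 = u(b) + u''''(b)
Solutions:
 u(b) = (C1*sin(sqrt(2)*b/2) + C2*cos(sqrt(2)*b/2))*exp(-sqrt(2)*b/2) + (C3*sin(sqrt(2)*b/2) + C4*cos(sqrt(2)*b/2))*exp(sqrt(2)*b/2)


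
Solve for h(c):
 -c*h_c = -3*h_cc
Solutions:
 h(c) = C1 + C2*erfi(sqrt(6)*c/6)


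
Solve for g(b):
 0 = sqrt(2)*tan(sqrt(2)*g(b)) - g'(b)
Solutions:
 g(b) = sqrt(2)*(pi - asin(C1*exp(2*b)))/2
 g(b) = sqrt(2)*asin(C1*exp(2*b))/2


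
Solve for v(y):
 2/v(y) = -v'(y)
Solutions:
 v(y) = -sqrt(C1 - 4*y)
 v(y) = sqrt(C1 - 4*y)


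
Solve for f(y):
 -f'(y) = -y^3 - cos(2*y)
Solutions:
 f(y) = C1 + y^4/4 + sin(2*y)/2


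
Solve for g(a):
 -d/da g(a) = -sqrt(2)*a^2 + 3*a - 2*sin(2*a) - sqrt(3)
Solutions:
 g(a) = C1 + sqrt(2)*a^3/3 - 3*a^2/2 + sqrt(3)*a - cos(2*a)


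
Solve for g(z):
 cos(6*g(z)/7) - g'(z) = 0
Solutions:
 -z - 7*log(sin(6*g(z)/7) - 1)/12 + 7*log(sin(6*g(z)/7) + 1)/12 = C1


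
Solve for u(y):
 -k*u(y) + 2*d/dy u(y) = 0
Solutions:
 u(y) = C1*exp(k*y/2)


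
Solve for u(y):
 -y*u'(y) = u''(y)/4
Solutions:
 u(y) = C1 + C2*erf(sqrt(2)*y)


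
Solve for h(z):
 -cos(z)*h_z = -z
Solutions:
 h(z) = C1 + Integral(z/cos(z), z)


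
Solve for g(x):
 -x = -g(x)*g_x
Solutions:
 g(x) = -sqrt(C1 + x^2)
 g(x) = sqrt(C1 + x^2)


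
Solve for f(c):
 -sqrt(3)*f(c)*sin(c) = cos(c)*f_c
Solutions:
 f(c) = C1*cos(c)^(sqrt(3))


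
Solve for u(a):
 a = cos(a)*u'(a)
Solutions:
 u(a) = C1 + Integral(a/cos(a), a)


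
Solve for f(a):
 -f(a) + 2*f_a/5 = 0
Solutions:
 f(a) = C1*exp(5*a/2)


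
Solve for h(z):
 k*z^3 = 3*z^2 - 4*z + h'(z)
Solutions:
 h(z) = C1 + k*z^4/4 - z^3 + 2*z^2


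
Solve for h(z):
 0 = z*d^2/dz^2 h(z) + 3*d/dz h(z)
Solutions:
 h(z) = C1 + C2/z^2


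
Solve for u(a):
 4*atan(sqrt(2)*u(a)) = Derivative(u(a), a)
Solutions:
 Integral(1/atan(sqrt(2)*_y), (_y, u(a))) = C1 + 4*a


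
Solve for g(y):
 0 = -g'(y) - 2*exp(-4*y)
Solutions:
 g(y) = C1 + exp(-4*y)/2


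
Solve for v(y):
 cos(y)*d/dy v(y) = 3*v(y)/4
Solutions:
 v(y) = C1*(sin(y) + 1)^(3/8)/(sin(y) - 1)^(3/8)


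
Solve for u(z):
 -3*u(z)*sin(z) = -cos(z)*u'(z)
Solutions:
 u(z) = C1/cos(z)^3


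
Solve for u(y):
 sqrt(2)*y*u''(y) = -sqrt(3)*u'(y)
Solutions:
 u(y) = C1 + C2*y^(1 - sqrt(6)/2)


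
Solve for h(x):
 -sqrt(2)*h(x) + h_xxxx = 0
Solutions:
 h(x) = C1*exp(-2^(1/8)*x) + C2*exp(2^(1/8)*x) + C3*sin(2^(1/8)*x) + C4*cos(2^(1/8)*x)


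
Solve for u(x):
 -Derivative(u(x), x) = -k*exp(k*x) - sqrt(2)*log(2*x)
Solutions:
 u(x) = C1 + sqrt(2)*x*log(x) + sqrt(2)*x*(-1 + log(2)) + exp(k*x)


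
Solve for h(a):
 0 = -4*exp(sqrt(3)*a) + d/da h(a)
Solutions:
 h(a) = C1 + 4*sqrt(3)*exp(sqrt(3)*a)/3


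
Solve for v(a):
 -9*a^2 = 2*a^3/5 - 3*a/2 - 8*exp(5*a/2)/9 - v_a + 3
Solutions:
 v(a) = C1 + a^4/10 + 3*a^3 - 3*a^2/4 + 3*a - 16*exp(5*a/2)/45


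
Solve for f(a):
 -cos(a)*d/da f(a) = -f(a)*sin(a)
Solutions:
 f(a) = C1/cos(a)


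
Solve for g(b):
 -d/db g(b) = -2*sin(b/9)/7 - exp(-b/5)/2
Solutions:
 g(b) = C1 - 18*cos(b/9)/7 - 5*exp(-b/5)/2


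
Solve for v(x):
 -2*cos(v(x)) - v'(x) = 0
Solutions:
 v(x) = pi - asin((C1 + exp(4*x))/(C1 - exp(4*x)))
 v(x) = asin((C1 + exp(4*x))/(C1 - exp(4*x)))


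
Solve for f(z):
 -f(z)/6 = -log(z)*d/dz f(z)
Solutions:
 f(z) = C1*exp(li(z)/6)


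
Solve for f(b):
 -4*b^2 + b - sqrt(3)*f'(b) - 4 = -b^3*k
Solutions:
 f(b) = C1 + sqrt(3)*b^4*k/12 - 4*sqrt(3)*b^3/9 + sqrt(3)*b^2/6 - 4*sqrt(3)*b/3


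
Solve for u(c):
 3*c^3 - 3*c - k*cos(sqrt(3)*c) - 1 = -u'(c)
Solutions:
 u(c) = C1 - 3*c^4/4 + 3*c^2/2 + c + sqrt(3)*k*sin(sqrt(3)*c)/3


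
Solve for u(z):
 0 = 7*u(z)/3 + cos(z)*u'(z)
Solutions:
 u(z) = C1*(sin(z) - 1)^(7/6)/(sin(z) + 1)^(7/6)


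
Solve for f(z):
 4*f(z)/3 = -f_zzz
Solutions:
 f(z) = C3*exp(-6^(2/3)*z/3) + (C1*sin(2^(2/3)*3^(1/6)*z/2) + C2*cos(2^(2/3)*3^(1/6)*z/2))*exp(6^(2/3)*z/6)


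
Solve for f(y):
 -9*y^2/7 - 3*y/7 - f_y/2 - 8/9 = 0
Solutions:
 f(y) = C1 - 6*y^3/7 - 3*y^2/7 - 16*y/9


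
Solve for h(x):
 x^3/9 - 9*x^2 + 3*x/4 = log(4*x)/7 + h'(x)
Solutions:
 h(x) = C1 + x^4/36 - 3*x^3 + 3*x^2/8 - x*log(x)/7 - 2*x*log(2)/7 + x/7


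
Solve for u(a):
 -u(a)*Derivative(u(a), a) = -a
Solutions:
 u(a) = -sqrt(C1 + a^2)
 u(a) = sqrt(C1 + a^2)


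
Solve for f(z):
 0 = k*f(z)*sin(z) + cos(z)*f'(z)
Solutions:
 f(z) = C1*exp(k*log(cos(z)))


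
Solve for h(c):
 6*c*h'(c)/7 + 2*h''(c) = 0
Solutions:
 h(c) = C1 + C2*erf(sqrt(42)*c/14)


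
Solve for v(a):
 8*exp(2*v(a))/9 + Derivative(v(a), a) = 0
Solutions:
 v(a) = log(-1/(C1 - 8*a))/2 - log(2)/2 + log(3)
 v(a) = log(-sqrt(1/(C1 + 8*a))) - log(2)/2 + log(3)


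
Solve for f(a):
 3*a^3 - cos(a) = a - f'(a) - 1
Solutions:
 f(a) = C1 - 3*a^4/4 + a^2/2 - a + sin(a)
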